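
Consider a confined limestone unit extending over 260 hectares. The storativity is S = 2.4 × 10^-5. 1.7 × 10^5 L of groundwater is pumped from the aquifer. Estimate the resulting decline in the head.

Δh ≈ 2.72 m

A = 260 hectares = 2.6 × 10^6 m²
ΔV = 1.7 × 10^5 L = 170 m³
Δh = ΔV / (S × A) = 170 m³ / (2.4 × 10^-5 × 2.6 × 10^6 m²) = 2.724 m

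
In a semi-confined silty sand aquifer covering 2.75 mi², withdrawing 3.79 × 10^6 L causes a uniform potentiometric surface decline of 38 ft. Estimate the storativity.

A = 2.75 mi² = 7.122 × 10^6 m²
Δh = 38 ft = 11.58 m
ΔV = 3.79 × 10^6 L = 3790 m³
S = ΔV / (A × Δh) = 3790 m³ / (7.122 × 10^6 m² × 11.58 m) = 4.594 × 10^-5

S ≈ 4.6 × 10^-5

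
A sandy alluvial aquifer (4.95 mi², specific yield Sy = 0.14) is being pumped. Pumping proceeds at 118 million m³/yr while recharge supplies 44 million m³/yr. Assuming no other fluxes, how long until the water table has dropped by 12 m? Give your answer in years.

t ≈ 0.291 years

A = 4.95 mi² = 1.282 × 10^7 m²
ΔV = Sy × A × Δh = 0.14 × 1.282 × 10^7 × 12 = 2.154 × 10^7 m³
Net withdrawal = 118 − 44 = 74 million m³/yr = 2.027 × 10^5 m³/d
t = ΔV / Q = 2.154 × 10^7 m³ / 2.027 × 10^5 m³/d = 106.2 d
t = 106.2 d ≈ 0.2911 years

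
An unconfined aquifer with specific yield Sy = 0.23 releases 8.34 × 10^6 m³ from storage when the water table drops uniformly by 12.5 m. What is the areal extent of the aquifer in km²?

A = ΔV / (Sy × Δh) = 8.34 × 10^6 / (0.23 × 12.5) = 2.901 × 10^6 m²
A = 2.901 × 10^6 m² = 2.901 km²

A ≈ 2.9 km²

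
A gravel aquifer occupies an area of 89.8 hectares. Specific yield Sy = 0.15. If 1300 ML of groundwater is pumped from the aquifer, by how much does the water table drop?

Δh ≈ 9.65 m

A = 89.8 hectares = 8.98 × 10^5 m²
ΔV = 1300 ML = 1.3 × 10^6 m³
Δh = ΔV / (Sy × A) = 1.3 × 10^6 m³ / (0.15 × 8.98 × 10^5 m²) = 9.651 m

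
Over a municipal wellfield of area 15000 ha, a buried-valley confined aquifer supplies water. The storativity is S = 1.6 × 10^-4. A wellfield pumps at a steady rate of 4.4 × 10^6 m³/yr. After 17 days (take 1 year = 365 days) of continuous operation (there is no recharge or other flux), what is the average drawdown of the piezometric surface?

A = 15000 ha = 1.5 × 10^8 m²
Q = 4.4 × 10^6 m³/yr = 12050 m³/d
ΔV = Q × t = 12050 m³/d × 17 d = 2.049 × 10^5 m³
Δh = ΔV / (S × A) = 2.049 × 10^5 / (1.6 × 10^-4 × 1.5 × 10^8) = 8.539 m

Δh ≈ 8.54 m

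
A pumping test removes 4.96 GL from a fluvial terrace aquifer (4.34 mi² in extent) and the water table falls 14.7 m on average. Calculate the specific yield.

A = 4.34 mi² = 1.124 × 10^7 m²
ΔV = 4.96 GL = 4.96 × 10^6 m³
Sy = ΔV / (A × Δh) = 4.96 × 10^6 m³ / (1.124 × 10^7 m² × 14.7 m) = 0.03002

Sy ≈ 0.03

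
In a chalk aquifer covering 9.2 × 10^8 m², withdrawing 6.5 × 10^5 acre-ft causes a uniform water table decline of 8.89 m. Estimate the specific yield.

ΔV = 6.5 × 10^5 acre-ft = 8.018 × 10^8 m³
Sy = ΔV / (A × Δh) = 8.018 × 10^8 m³ / (9.2 × 10^8 m² × 8.89 m) = 0.09803

Sy ≈ 0.098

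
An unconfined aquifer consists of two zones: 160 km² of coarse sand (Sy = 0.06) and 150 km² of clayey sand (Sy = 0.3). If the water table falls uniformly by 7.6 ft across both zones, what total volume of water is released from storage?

A₁ = 160 km² = 1.6 × 10^8 m²; A₂ = 150 km² = 1.5 × 10^8 m²
Δh = 7.6 ft = 2.316 m
ΔV₁ = 0.06 × 1.6 × 10^8 × 2.316 = 2.224 × 10^7 m³
ΔV₂ = 0.3 × 1.5 × 10^8 × 2.316 = 1.042 × 10^8 m³
ΔV = ΔV₁ + ΔV₂ = 1.265 × 10^8 m³

ΔV ≈ 1.26 × 10^8 m³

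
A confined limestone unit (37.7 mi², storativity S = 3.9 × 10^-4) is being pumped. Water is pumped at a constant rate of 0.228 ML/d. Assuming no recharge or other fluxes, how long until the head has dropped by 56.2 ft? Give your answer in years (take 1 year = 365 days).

A = 37.7 mi² = 9.764 × 10^7 m²
Δh = 56.2 ft = 17.13 m
ΔV = S × A × Δh = 3.9 × 10^-4 × 9.764 × 10^7 × 17.13 = 6.523 × 10^5 m³
Q = 0.228 ML/d = 228 m³/d
t = ΔV / Q = 6.523 × 10^5 m³ / 228 m³/d = 2861 d
t = 2861 d ≈ 7.838 years

t ≈ 7.84 years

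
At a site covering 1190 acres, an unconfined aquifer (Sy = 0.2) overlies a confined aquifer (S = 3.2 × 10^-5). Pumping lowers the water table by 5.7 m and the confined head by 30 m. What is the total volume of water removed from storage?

A = 1190 acres = 4.816 × 10^6 m²
Unconfined: ΔV_u = Sy × A × Δh_u = 0.2 × 4.816 × 10^6 × 5.7 = 5.49 × 10^6 m³
Confined: ΔV_c = S × A × Δh_c = 3.2 × 10^-5 × 4.816 × 10^6 × 30 = 4623 m³
Total ΔV = 5.49 × 10^6 + 4623 = 5.495 × 10^6 m³

ΔV ≈ 5.49 × 10^6 m³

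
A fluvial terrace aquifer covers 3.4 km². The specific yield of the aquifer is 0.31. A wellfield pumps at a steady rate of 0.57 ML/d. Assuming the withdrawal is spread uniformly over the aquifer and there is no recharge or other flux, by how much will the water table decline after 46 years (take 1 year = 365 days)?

Δh ≈ 9.08 m

A = 3.4 km² = 3.4 × 10^6 m²
Q = 0.57 ML/d = 570 m³/d
t = 46 years = 16790 d
ΔV = Q × t = 570 m³/d × 16790 d = 9.57 × 10^6 m³
Δh = ΔV / (Sy × A) = 9.57 × 10^6 / (0.31 × 3.4 × 10^6) = 9.08 m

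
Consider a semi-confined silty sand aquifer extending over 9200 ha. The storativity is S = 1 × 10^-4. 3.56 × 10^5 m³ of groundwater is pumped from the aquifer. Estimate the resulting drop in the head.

A = 9200 ha = 9.2 × 10^7 m²
Δh = ΔV / (S × A) = 3.56 × 10^5 m³ / (1 × 10^-4 × 9.2 × 10^7 m²) = 38.7 m

Δh ≈ 38.7 m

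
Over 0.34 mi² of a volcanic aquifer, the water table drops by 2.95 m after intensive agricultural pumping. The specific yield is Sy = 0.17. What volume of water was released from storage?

A = 0.34 mi² = 8.806 × 10^5 m²
ΔV = Sy × A × Δh = 0.17 × 8.806 × 10^5 m² × 2.95 m = 4.416 × 10^5 m³

ΔV ≈ 4.42 × 10^5 m³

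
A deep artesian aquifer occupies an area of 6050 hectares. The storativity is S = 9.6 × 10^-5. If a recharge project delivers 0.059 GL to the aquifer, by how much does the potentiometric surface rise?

Δh ≈ 10.2 m

A = 6050 hectares = 6.05 × 10^7 m²
ΔV = 0.059 GL = 59000 m³
Δh = ΔV / (S × A) = 59000 m³ / (9.6 × 10^-5 × 6.05 × 10^7 m²) = 10.16 m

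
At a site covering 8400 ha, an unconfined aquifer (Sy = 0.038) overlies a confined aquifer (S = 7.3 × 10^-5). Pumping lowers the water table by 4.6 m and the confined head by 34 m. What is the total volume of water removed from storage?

ΔV ≈ 1.49 × 10^7 m³

A = 8400 ha = 8.4 × 10^7 m²
Unconfined: ΔV_u = Sy × A × Δh_u = 0.038 × 8.4 × 10^7 × 4.6 = 1.468 × 10^7 m³
Confined: ΔV_c = S × A × Δh_c = 7.3 × 10^-5 × 8.4 × 10^7 × 34 = 2.085 × 10^5 m³
Total ΔV = 1.468 × 10^7 + 2.085 × 10^5 = 1.489 × 10^7 m³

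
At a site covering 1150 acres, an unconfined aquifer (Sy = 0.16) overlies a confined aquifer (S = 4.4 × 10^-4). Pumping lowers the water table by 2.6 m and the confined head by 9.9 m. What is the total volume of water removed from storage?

ΔV ≈ 1.96 × 10^6 m³

A = 1150 acres = 4.654 × 10^6 m²
Unconfined: ΔV_u = Sy × A × Δh_u = 0.16 × 4.654 × 10^6 × 2.6 = 1.936 × 10^6 m³
Confined: ΔV_c = S × A × Δh_c = 4.4 × 10^-4 × 4.654 × 10^6 × 9.9 = 20270 m³
Total ΔV = 1.936 × 10^6 + 20270 = 1.956 × 10^6 m³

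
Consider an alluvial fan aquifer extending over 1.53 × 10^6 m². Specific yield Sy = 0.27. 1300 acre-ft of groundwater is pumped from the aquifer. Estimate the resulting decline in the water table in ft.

Δh ≈ 12.7 ft

ΔV = 1300 acre-ft = 1.604 × 10^6 m³
Δh = ΔV / (Sy × A) = 1.604 × 10^6 m³ / (0.27 × 1.53 × 10^6 m²) = 3.882 m
Δh = 3.882 m = 12.74 ft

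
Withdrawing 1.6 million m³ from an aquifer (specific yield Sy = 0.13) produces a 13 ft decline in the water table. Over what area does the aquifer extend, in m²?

A ≈ 3.11 × 10^6 m²

Δh = 13 ft = 3.962 m
ΔV = 1.6 million m³ = 1.6 × 10^6 m³
A = ΔV / (Sy × Δh) = 1.6 × 10^6 / (0.13 × 3.962) = 3.106 × 10^6 m²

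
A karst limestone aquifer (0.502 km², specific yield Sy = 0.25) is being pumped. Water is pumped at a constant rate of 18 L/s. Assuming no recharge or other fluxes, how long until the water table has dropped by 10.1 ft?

A = 0.502 km² = 5.02 × 10^5 m²
Δh = 10.1 ft = 3.078 m
ΔV = Sy × A × Δh = 0.25 × 5.02 × 10^5 × 3.078 = 3.863 × 10^5 m³
Q = 18 L/s = 1555 m³/d
t = ΔV / Q = 3.863 × 10^5 m³ / 1555 m³/d = 248.4 d

t ≈ 248 days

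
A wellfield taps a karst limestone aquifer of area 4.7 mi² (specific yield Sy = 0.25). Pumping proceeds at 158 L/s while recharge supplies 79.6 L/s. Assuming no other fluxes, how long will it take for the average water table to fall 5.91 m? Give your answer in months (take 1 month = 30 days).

t ≈ 88.5 months

A = 4.7 mi² = 1.217 × 10^7 m²
ΔV = Sy × A × Δh = 0.25 × 1.217 × 10^7 × 5.91 = 1.799 × 10^7 m³
Net withdrawal = 158 − 79.6 = 78.4 L/s = 6774 m³/d
t = ΔV / Q = 1.799 × 10^7 m³ / 6774 m³/d = 2655 d
t = 2655 d ≈ 88.51 months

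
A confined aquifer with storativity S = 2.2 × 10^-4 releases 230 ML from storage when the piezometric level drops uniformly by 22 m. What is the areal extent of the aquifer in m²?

A ≈ 4.75 × 10^7 m²

ΔV = 230 ML = 2.3 × 10^5 m³
A = ΔV / (S × Δh) = 2.3 × 10^5 / (2.2 × 10^-4 × 22) = 4.752 × 10^7 m²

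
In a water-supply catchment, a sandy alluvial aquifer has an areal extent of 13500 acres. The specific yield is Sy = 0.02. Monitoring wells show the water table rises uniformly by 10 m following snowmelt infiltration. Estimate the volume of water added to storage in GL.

A = 13500 acres = 5.463 × 10^7 m²
ΔV = Sy × A × Δh = 0.02 × 5.463 × 10^7 m² × 10 m = 1.093 × 10^7 m³
ΔV = 1.093 × 10^7 m³ = 10.93 GL

ΔV ≈ 10.9 GL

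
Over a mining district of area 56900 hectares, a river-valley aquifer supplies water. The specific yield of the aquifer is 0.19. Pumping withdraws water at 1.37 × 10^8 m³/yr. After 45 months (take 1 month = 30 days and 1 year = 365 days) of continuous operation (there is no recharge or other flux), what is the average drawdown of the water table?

Δh ≈ 4.69 m

A = 56900 hectares = 5.69 × 10^8 m²
Q = 1.37 × 10^8 m³/yr = 3.753 × 10^5 m³/d
t = 45 months = 1350 d
ΔV = Q × t = 3.753 × 10^5 m³/d × 1350 d = 5.067 × 10^8 m³
Δh = ΔV / (Sy × A) = 5.067 × 10^8 / (0.19 × 5.69 × 10^8) = 4.687 m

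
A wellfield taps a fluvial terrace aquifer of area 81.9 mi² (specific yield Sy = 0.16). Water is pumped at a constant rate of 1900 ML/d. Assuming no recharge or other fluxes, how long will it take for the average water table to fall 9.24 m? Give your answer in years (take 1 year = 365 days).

A = 81.9 mi² = 2.121 × 10^8 m²
ΔV = Sy × A × Δh = 0.16 × 2.121 × 10^8 × 9.24 = 3.136 × 10^8 m³
Q = 1900 ML/d = 1.9 × 10^6 m³/d
t = ΔV / Q = 3.136 × 10^8 m³ / 1.9 × 10^6 m³/d = 165.1 d
t = 165.1 d ≈ 0.4522 years

t ≈ 0.452 years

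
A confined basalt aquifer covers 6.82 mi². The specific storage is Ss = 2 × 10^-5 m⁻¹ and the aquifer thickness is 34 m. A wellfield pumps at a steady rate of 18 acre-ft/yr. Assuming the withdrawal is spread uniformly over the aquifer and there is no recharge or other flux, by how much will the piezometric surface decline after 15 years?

S = Ss × b = 2 × 10^-5 m⁻¹ × 34 m = 6.8 × 10^-4
A = 6.82 mi² = 1.766 × 10^7 m²
Q = 18 acre-ft/yr = 60.83 m³/d
t = 15 years = 5475 d
ΔV = Q × t = 60.83 m³/d × 5475 d = 3.33 × 10^5 m³
Δh = ΔV / (S × A) = 3.33 × 10^5 / (6.8 × 10^-4 × 1.766 × 10^7) = 27.73 m

Δh ≈ 27.7 m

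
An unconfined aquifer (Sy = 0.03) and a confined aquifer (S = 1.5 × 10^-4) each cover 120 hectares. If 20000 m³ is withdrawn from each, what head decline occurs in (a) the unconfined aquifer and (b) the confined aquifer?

A = 120 hectares = 1.2 × 10^6 m²
Unconfined: Δh_u = ΔV/(Sy·A) = 20000/(0.03 × 1.2 × 10^6) = 0.5556 m
Confined: Δh_c = ΔV/(S·A) = 20000/(1.5 × 10^-4 × 1.2 × 10^6) = 111.1 m

Δh_u ≈ 0.556 m; Δh_c ≈ 111 m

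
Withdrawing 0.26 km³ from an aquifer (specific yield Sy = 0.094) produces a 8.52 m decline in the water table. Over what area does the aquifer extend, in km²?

ΔV = 0.26 km³ = 2.6 × 10^8 m³
A = ΔV / (Sy × Δh) = 2.6 × 10^8 / (0.094 × 8.52) = 3.246 × 10^8 m²
A = 3.246 × 10^8 m² = 324.6 km²

A ≈ 325 km²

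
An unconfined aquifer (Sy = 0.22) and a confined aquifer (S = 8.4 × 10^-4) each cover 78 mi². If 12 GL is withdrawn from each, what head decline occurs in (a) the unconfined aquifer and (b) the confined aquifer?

A = 78 mi² = 2.02 × 10^8 m²
ΔV = 12 GL = 1.2 × 10^7 m³
Unconfined: Δh_u = ΔV/(Sy·A) = 1.2 × 10^7/(0.22 × 2.02 × 10^8) = 0.27 m
Confined: Δh_c = ΔV/(S·A) = 1.2 × 10^7/(8.4 × 10^-4 × 2.02 × 10^8) = 70.71 m

Δh_u ≈ 0.27 m; Δh_c ≈ 70.7 m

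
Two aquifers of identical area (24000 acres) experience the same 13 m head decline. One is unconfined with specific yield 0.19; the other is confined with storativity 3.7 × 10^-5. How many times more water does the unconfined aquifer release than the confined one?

A = 24000 acres = 9.712 × 10^7 m²
Unconfined: ΔV_u = Sy × A × Δh = 0.19 × 9.712 × 10^7 × 13 = 2.399 × 10^8 m³
Confined: ΔV_c = S × A × Δh = 3.7 × 10^-5 × 9.712 × 10^7 × 13 = 46720 m³
Ratio = ΔV_u / ΔV_c = Sy / S = 0.19 / 3.7 × 10^-5 = 5135

ΔV_u / ΔV_c ≈ 5140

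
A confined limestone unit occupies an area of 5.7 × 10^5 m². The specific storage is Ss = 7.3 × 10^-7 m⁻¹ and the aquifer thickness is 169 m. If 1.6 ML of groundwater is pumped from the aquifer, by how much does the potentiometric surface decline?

S = Ss × b = 7.3 × 10^-7 m⁻¹ × 169 m = 1.234 × 10^-4
ΔV = 1.6 ML = 1600 m³
Δh = ΔV / (S × A) = 1600 m³ / (1.234 × 10^-4 × 5.7 × 10^5 m²) = 22.75 m

Δh ≈ 22.8 m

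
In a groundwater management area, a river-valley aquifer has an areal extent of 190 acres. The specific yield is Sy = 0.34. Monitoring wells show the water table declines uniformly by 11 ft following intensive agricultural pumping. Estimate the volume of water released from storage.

ΔV ≈ 8.77 × 10^5 m³

A = 190 acres = 7.689 × 10^5 m²
Δh = 11 ft = 3.353 m
ΔV = Sy × A × Δh = 0.34 × 7.689 × 10^5 m² × 3.353 m = 8.765 × 10^5 m³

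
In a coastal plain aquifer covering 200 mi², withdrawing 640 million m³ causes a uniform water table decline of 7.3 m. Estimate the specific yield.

A = 200 mi² = 5.18 × 10^8 m²
ΔV = 640 million m³ = 6.4 × 10^8 m³
Sy = ΔV / (A × Δh) = 6.4 × 10^8 m³ / (5.18 × 10^8 m² × 7.3 m) = 0.1693

Sy ≈ 0.17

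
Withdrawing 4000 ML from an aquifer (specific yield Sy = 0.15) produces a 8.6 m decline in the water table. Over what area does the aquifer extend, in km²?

ΔV = 4000 ML = 4 × 10^6 m³
A = ΔV / (Sy × Δh) = 4 × 10^6 / (0.15 × 8.6) = 3.101 × 10^6 m²
A = 3.101 × 10^6 m² = 3.101 km²

A ≈ 3.1 km²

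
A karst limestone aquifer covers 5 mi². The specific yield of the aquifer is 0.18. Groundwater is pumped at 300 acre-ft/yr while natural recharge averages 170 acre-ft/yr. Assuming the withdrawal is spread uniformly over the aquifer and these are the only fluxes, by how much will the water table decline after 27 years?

A = 5 mi² = 1.295 × 10^7 m²
Net abstraction = 300 − 170 = 130 acre-ft/yr
Q_net = 130 acre-ft/yr = 439.3 m³/d
t = 27 years = 9855 d
ΔV = Q × t = 439.3 m³/d × 9855 d = 4.33 × 10^6 m³
Δh = ΔV / (Sy × A) = 4.33 × 10^6 / (0.18 × 1.295 × 10^7) = 1.857 m

Δh ≈ 1.86 m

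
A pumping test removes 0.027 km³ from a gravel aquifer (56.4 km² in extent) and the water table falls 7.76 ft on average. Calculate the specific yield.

Sy ≈ 0.2

A = 56.4 km² = 5.64 × 10^7 m²
Δh = 7.76 ft = 2.365 m
ΔV = 0.027 km³ = 2.7 × 10^7 m³
Sy = ΔV / (A × Δh) = 2.7 × 10^7 m³ / (5.64 × 10^7 m² × 2.365 m) = 0.2024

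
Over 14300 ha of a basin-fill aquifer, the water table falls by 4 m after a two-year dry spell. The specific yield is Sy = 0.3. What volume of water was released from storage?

A = 14300 ha = 1.43 × 10^8 m²
ΔV = Sy × A × Δh = 0.3 × 1.43 × 10^8 m² × 4 m = 1.716 × 10^8 m³

ΔV ≈ 1.72 × 10^8 m³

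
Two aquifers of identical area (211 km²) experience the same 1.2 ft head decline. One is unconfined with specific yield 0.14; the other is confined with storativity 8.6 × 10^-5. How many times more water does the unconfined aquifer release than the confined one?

ΔV_u / ΔV_c ≈ 1630

A = 211 km² = 2.11 × 10^8 m²
Δh = 1.2 ft = 0.3658 m
Unconfined: ΔV_u = Sy × A × Δh = 0.14 × 2.11 × 10^8 × 0.3658 = 1.08 × 10^7 m³
Confined: ΔV_c = S × A × Δh = 8.6 × 10^-5 × 2.11 × 10^8 × 0.3658 = 6637 m³
Ratio = ΔV_u / ΔV_c = Sy / S = 0.14 / 8.6 × 10^-5 = 1628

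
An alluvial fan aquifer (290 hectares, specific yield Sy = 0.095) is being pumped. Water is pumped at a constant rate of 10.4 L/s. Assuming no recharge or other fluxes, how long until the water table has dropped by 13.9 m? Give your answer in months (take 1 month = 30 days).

A = 290 hectares = 2.9 × 10^6 m²
ΔV = Sy × A × Δh = 0.095 × 2.9 × 10^6 × 13.9 = 3.829 × 10^6 m³
Q = 10.4 L/s = 898.6 m³/d
t = ΔV / Q = 3.829 × 10^6 m³ / 898.6 m³/d = 4262 d
t = 4262 d ≈ 142.1 months

t ≈ 142 months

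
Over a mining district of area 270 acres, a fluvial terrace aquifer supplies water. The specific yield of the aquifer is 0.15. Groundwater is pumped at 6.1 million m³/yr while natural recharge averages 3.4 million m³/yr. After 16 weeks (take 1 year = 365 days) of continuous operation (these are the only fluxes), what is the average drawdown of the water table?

A = 270 acres = 1.093 × 10^6 m²
Net abstraction = 6.1 − 3.4 = 2.7 million m³/yr
Q_net = 2.7 million m³/yr = 7397 m³/d
t = 16 weeks = 112 d
ΔV = Q × t = 7397 m³/d × 112 d = 8.285 × 10^5 m³
Δh = ΔV / (Sy × A) = 8.285 × 10^5 / (0.15 × 1.093 × 10^6) = 5.055 m

Δh ≈ 5.05 m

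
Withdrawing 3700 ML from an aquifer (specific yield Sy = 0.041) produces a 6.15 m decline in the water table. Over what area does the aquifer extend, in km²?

ΔV = 3700 ML = 3.7 × 10^6 m³
A = ΔV / (Sy × Δh) = 3.7 × 10^6 / (0.041 × 6.15) = 1.467 × 10^7 m²
A = 1.467 × 10^7 m² = 14.67 km²

A ≈ 14.7 km²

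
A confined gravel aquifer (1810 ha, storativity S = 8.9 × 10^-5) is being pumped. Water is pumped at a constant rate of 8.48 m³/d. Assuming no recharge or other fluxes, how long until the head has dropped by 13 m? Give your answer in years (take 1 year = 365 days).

A = 1810 ha = 1.81 × 10^7 m²
ΔV = S × A × Δh = 8.9 × 10^-5 × 1.81 × 10^7 × 13 = 20940 m³
t = ΔV / Q = 20940 m³ / 8.48 m³/d = 2470 d
t = 2470 d ≈ 6.766 years

t ≈ 6.77 years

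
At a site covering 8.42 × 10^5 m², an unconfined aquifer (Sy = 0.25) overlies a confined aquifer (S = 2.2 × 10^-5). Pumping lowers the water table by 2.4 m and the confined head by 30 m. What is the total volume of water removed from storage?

Unconfined: ΔV_u = Sy × A × Δh_u = 0.25 × 8.42 × 10^5 × 2.4 = 5.052 × 10^5 m³
Confined: ΔV_c = S × A × Δh_c = 2.2 × 10^-5 × 8.42 × 10^5 × 30 = 555.7 m³
Total ΔV = 5.052 × 10^5 + 555.7 = 5.058 × 10^5 m³

ΔV ≈ 5.06 × 10^5 m³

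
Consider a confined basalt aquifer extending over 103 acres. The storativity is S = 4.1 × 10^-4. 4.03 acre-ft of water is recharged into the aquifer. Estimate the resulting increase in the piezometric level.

A = 103 acres = 4.168 × 10^5 m²
ΔV = 4.03 acre-ft = 4971 m³
Δh = ΔV / (S × A) = 4971 m³ / (4.1 × 10^-4 × 4.168 × 10^5 m²) = 29.09 m

Δh ≈ 29.1 m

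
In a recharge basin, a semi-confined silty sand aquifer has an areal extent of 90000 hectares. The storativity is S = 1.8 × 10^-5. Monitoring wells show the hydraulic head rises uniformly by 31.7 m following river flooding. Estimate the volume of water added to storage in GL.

A = 90000 hectares = 9 × 10^8 m²
ΔV = S × A × Δh = 1.8 × 10^-5 × 9 × 10^8 m² × 31.7 m = 5.135 × 10^5 m³
ΔV = 5.135 × 10^5 m³ = 0.5135 GL

ΔV ≈ 0.514 GL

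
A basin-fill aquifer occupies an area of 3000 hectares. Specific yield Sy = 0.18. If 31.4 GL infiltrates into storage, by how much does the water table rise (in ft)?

A = 3000 hectares = 3 × 10^7 m²
ΔV = 31.4 GL = 3.14 × 10^7 m³
Δh = ΔV / (Sy × A) = 3.14 × 10^7 m³ / (0.18 × 3 × 10^7 m²) = 5.815 m
Δh = 5.815 m = 19.08 ft

Δh ≈ 19.1 ft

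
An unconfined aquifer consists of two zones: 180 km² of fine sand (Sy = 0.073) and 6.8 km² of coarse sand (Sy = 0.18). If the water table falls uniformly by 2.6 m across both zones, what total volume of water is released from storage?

ΔV ≈ 3.73 × 10^7 m³

A₁ = 180 km² = 1.8 × 10^8 m²; A₂ = 6.8 km² = 6.8 × 10^6 m²
ΔV₁ = 0.073 × 1.8 × 10^8 × 2.6 = 3.416 × 10^7 m³
ΔV₂ = 0.18 × 6.8 × 10^6 × 2.6 = 3.182 × 10^6 m³
ΔV = ΔV₁ + ΔV₂ = 3.735 × 10^7 m³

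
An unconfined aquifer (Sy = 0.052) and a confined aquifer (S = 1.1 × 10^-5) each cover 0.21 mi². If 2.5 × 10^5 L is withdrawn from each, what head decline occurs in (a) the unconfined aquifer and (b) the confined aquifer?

A = 0.21 mi² = 5.439 × 10^5 m²
ΔV = 2.5 × 10^5 L = 250 m³
Unconfined: Δh_u = ΔV/(Sy·A) = 250/(0.052 × 5.439 × 10^5) = 0.008839 m
Confined: Δh_c = ΔV/(S·A) = 250/(1.1 × 10^-5 × 5.439 × 10^5) = 41.79 m

Δh_u ≈ 0.00884 m; Δh_c ≈ 41.8 m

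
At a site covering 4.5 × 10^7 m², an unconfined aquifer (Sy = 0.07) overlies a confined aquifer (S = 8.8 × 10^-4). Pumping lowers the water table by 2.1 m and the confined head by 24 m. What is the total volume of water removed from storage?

ΔV ≈ 7.57 × 10^6 m³

Unconfined: ΔV_u = Sy × A × Δh_u = 0.07 × 4.5 × 10^7 × 2.1 = 6.615 × 10^6 m³
Confined: ΔV_c = S × A × Δh_c = 8.8 × 10^-4 × 4.5 × 10^7 × 24 = 9.504 × 10^5 m³
Total ΔV = 6.615 × 10^6 + 9.504 × 10^5 = 7.565 × 10^6 m³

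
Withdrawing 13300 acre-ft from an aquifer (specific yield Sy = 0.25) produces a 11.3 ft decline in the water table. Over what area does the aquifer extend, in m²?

A ≈ 1.91 × 10^7 m²

Δh = 11.3 ft = 3.444 m
ΔV = 13300 acre-ft = 1.641 × 10^7 m³
A = ΔV / (Sy × Δh) = 1.641 × 10^7 / (0.25 × 3.444) = 1.905 × 10^7 m²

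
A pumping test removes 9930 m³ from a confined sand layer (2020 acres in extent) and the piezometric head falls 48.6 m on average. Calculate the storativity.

S ≈ 2.5 × 10^-5

A = 2020 acres = 8.175 × 10^6 m²
S = ΔV / (A × Δh) = 9930 m³ / (8.175 × 10^6 m² × 48.6 m) = 2.499 × 10^-5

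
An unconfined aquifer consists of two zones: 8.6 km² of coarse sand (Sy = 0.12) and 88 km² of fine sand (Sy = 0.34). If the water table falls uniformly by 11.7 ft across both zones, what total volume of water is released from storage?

ΔV ≈ 1.1 × 10^8 m³

A₁ = 8.6 km² = 8.6 × 10^6 m²; A₂ = 88 km² = 8.8 × 10^7 m²
Δh = 11.7 ft = 3.566 m
ΔV₁ = 0.12 × 8.6 × 10^6 × 3.566 = 3.68 × 10^6 m³
ΔV₂ = 0.34 × 8.8 × 10^7 × 3.566 = 1.067 × 10^8 m³
ΔV = ΔV₁ + ΔV₂ = 1.104 × 10^8 m³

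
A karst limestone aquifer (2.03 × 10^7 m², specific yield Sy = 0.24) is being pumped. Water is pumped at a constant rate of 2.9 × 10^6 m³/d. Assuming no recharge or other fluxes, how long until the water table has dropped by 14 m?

ΔV = Sy × A × Δh = 0.24 × 2.03 × 10^7 × 14 = 6.821 × 10^7 m³
t = ΔV / Q = 6.821 × 10^7 m³ / 2.9 × 10^6 m³/d = 23.52 d

t ≈ 23.5 days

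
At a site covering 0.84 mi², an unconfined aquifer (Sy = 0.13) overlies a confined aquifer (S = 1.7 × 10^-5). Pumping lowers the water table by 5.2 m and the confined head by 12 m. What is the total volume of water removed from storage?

A = 0.84 mi² = 2.176 × 10^6 m²
Unconfined: ΔV_u = Sy × A × Δh_u = 0.13 × 2.176 × 10^6 × 5.2 = 1.471 × 10^6 m³
Confined: ΔV_c = S × A × Δh_c = 1.7 × 10^-5 × 2.176 × 10^6 × 12 = 443.8 m³
Total ΔV = 1.471 × 10^6 + 443.8 = 1.471 × 10^6 m³

ΔV ≈ 1.47 × 10^6 m³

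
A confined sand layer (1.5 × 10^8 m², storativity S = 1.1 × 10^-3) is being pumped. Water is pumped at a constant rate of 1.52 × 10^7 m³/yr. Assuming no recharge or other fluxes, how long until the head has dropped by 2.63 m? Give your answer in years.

ΔV = S × A × Δh = 0.0011 × 1.5 × 10^8 × 2.63 = 4.34 × 10^5 m³
Q = 1.52 × 10^7 m³/yr = 41640 m³/d
t = ΔV / Q = 4.34 × 10^5 m³ / 41640 m³/d = 10.42 d
t = 10.42 d ≈ 0.02855 years

t ≈ 0.0285 years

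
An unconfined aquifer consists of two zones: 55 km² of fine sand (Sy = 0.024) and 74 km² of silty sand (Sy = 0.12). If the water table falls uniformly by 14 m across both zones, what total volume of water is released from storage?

A₁ = 55 km² = 5.5 × 10^7 m²; A₂ = 74 km² = 7.4 × 10^7 m²
ΔV₁ = 0.024 × 5.5 × 10^7 × 14 = 1.848 × 10^7 m³
ΔV₂ = 0.12 × 7.4 × 10^7 × 14 = 1.243 × 10^8 m³
ΔV = ΔV₁ + ΔV₂ = 1.428 × 10^8 m³

ΔV ≈ 1.43 × 10^8 m³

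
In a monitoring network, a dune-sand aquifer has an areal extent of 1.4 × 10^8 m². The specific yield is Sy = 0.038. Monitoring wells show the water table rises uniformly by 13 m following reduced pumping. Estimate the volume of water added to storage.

ΔV ≈ 6.92 × 10^7 m³

ΔV = Sy × A × Δh = 0.038 × 1.4 × 10^8 m² × 13 m = 6.916 × 10^7 m³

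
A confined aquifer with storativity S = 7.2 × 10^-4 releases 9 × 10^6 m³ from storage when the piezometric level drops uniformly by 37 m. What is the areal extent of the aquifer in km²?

A ≈ 338 km²

A = ΔV / (S × Δh) = 9 × 10^6 / (7.2 × 10^-4 × 37) = 3.378 × 10^8 m²
A = 3.378 × 10^8 m² = 337.8 km²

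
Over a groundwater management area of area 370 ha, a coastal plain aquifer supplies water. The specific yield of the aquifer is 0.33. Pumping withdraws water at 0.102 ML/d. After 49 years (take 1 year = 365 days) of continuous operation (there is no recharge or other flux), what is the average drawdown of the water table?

A = 370 ha = 3.7 × 10^6 m²
Q = 0.102 ML/d = 102 m³/d
t = 49 years = 17880 d
ΔV = Q × t = 102 m³/d × 17880 d = 1.824 × 10^6 m³
Δh = ΔV / (Sy × A) = 1.824 × 10^6 / (0.33 × 3.7 × 10^6) = 1.494 m

Δh ≈ 1.49 m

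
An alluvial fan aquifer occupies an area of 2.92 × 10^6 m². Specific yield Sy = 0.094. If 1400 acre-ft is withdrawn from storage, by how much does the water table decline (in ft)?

ΔV = 1400 acre-ft = 1.727 × 10^6 m³
Δh = ΔV / (Sy × A) = 1.727 × 10^6 m³ / (0.094 × 2.92 × 10^6 m²) = 6.291 m
Δh = 6.291 m = 20.64 ft

Δh ≈ 20.6 ft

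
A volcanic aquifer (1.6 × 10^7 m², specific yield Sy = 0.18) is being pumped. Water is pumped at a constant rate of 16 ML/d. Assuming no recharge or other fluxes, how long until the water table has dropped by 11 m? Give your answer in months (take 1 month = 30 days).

t ≈ 66 months

ΔV = Sy × A × Δh = 0.18 × 1.6 × 10^7 × 11 = 3.168 × 10^7 m³
Q = 16 ML/d = 16000 m³/d
t = ΔV / Q = 3.168 × 10^7 m³ / 16000 m³/d = 1980 d
t = 1980 d ≈ 66 months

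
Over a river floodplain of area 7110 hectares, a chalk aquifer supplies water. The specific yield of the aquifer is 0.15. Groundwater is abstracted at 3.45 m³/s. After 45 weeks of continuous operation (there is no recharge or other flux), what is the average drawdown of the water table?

A = 7110 hectares = 7.11 × 10^7 m²
Q = 3.45 m³/s = 2.981 × 10^5 m³/d
t = 45 weeks = 315 d
ΔV = Q × t = 2.981 × 10^5 m³/d × 315 d = 9.39 × 10^7 m³
Δh = ΔV / (Sy × A) = 9.39 × 10^7 / (0.15 × 7.11 × 10^7) = 8.804 m

Δh ≈ 8.8 m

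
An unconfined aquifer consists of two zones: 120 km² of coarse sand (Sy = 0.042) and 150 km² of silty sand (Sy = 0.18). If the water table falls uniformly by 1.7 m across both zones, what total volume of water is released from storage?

A₁ = 120 km² = 1.2 × 10^8 m²; A₂ = 150 km² = 1.5 × 10^8 m²
ΔV₁ = 0.042 × 1.2 × 10^8 × 1.7 = 8.568 × 10^6 m³
ΔV₂ = 0.18 × 1.5 × 10^8 × 1.7 = 4.59 × 10^7 m³
ΔV = ΔV₁ + ΔV₂ = 5.447 × 10^7 m³

ΔV ≈ 5.45 × 10^7 m³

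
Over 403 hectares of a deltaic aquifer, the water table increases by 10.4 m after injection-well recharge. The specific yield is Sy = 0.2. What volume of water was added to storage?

A = 403 hectares = 4.03 × 10^6 m²
ΔV = Sy × A × Δh = 0.2 × 4.03 × 10^6 m² × 10.4 m = 8.382 × 10^6 m³

ΔV ≈ 8.38 × 10^6 m³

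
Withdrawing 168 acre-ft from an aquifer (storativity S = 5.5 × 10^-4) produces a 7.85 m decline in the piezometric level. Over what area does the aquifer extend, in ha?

A ≈ 4800 ha

ΔV = 168 acre-ft = 2.072 × 10^5 m³
A = ΔV / (S × Δh) = 2.072 × 10^5 / (5.5 × 10^-4 × 7.85) = 4.8 × 10^7 m²
A = 4.8 × 10^7 m² = 4800 ha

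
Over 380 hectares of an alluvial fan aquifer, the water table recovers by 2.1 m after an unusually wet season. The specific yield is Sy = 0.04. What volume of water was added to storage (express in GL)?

A = 380 hectares = 3.8 × 10^6 m²
ΔV = Sy × A × Δh = 0.04 × 3.8 × 10^6 m² × 2.1 m = 3.192 × 10^5 m³
ΔV = 3.192 × 10^5 m³ = 0.3192 GL

ΔV ≈ 0.319 GL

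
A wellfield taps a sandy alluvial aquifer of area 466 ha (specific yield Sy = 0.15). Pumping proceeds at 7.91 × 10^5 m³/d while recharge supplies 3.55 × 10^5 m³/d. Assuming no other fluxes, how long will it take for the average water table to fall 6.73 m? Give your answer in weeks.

t ≈ 1.54 weeks

A = 466 ha = 4.66 × 10^6 m²
ΔV = Sy × A × Δh = 0.15 × 4.66 × 10^6 × 6.73 = 4.704 × 10^6 m³
Net withdrawal = 7.91 × 10^5 − 3.55 × 10^5 = 4.36 × 10^5 m³/d
t = ΔV / Q = 4.704 × 10^6 m³ / 4.36 × 10^5 m³/d = 10.79 d
t = 10.79 d ≈ 1.541 weeks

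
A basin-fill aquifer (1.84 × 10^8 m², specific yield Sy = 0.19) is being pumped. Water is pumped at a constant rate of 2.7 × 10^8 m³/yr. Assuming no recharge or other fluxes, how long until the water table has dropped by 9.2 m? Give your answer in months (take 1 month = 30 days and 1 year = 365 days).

ΔV = Sy × A × Δh = 0.19 × 1.84 × 10^8 × 9.2 = 3.216 × 10^8 m³
Q = 2.7 × 10^8 m³/yr = 7.397 × 10^5 m³/d
t = ΔV / Q = 3.216 × 10^8 m³ / 7.397 × 10^5 m³/d = 434.8 d
t = 434.8 d ≈ 14.49 months

t ≈ 14.5 months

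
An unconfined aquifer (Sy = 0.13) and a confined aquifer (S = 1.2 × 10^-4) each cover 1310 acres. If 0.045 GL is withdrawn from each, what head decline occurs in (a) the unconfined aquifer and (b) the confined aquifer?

Δh_u ≈ 0.0653 m; Δh_c ≈ 70.7 m

A = 1310 acres = 5.301 × 10^6 m²
ΔV = 0.045 GL = 45000 m³
Unconfined: Δh_u = ΔV/(Sy·A) = 45000/(0.13 × 5.301 × 10^6) = 0.0653 m
Confined: Δh_c = ΔV/(S·A) = 45000/(1.2 × 10^-4 × 5.301 × 10^6) = 70.74 m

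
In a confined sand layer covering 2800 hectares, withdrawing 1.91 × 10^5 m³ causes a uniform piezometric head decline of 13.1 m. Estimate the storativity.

A = 2800 hectares = 2.8 × 10^7 m²
S = ΔV / (A × Δh) = 1.91 × 10^5 m³ / (2.8 × 10^7 m² × 13.1 m) = 5.207 × 10^-4

S ≈ 5.2 × 10^-4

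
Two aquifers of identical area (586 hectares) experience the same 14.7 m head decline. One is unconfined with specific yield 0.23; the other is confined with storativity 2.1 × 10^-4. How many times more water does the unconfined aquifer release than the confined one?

A = 586 hectares = 5.86 × 10^6 m²
Unconfined: ΔV_u = Sy × A × Δh = 0.23 × 5.86 × 10^6 × 14.7 = 1.981 × 10^7 m³
Confined: ΔV_c = S × A × Δh = 2.1 × 10^-4 × 5.86 × 10^6 × 14.7 = 18090 m³
Ratio = ΔV_u / ΔV_c = Sy / S = 0.23 / 2.1 × 10^-4 = 1095

ΔV_u / ΔV_c ≈ 1100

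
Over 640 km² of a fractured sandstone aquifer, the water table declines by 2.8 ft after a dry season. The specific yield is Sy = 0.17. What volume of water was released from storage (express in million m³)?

ΔV ≈ 92.9 million m³

A = 640 km² = 6.4 × 10^8 m²
Δh = 2.8 ft = 0.8534 m
ΔV = Sy × A × Δh = 0.17 × 6.4 × 10^8 m² × 0.8534 m = 9.285 × 10^7 m³
ΔV = 9.285 × 10^7 m³ = 92.85 million m³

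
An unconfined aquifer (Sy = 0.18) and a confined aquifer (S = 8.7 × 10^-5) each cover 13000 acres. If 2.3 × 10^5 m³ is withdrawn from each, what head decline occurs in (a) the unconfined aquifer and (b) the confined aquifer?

Δh_u ≈ 0.0243 m; Δh_c ≈ 50.3 m

A = 13000 acres = 5.261 × 10^7 m²
Unconfined: Δh_u = ΔV/(Sy·A) = 2.3 × 10^5/(0.18 × 5.261 × 10^7) = 0.02429 m
Confined: Δh_c = ΔV/(S·A) = 2.3 × 10^5/(8.7 × 10^-5 × 5.261 × 10^7) = 50.25 m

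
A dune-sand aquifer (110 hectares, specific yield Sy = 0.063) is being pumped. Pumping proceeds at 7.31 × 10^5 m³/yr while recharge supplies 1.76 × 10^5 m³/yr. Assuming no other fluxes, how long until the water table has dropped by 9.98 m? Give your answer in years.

A = 110 hectares = 1.1 × 10^6 m²
ΔV = Sy × A × Δh = 0.063 × 1.1 × 10^6 × 9.98 = 6.916 × 10^5 m³
Net withdrawal = 7.31 × 10^5 − 1.76 × 10^5 = 5.55 × 10^5 m³/yr = 1521 m³/d
t = ΔV / Q = 6.916 × 10^5 m³ / 1521 m³/d = 454.8 d
t = 454.8 d ≈ 1.246 years

t ≈ 1.25 years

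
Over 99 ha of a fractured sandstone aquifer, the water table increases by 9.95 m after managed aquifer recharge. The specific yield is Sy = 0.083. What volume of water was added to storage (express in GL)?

ΔV ≈ 0.818 GL

A = 99 ha = 9.9 × 10^5 m²
ΔV = Sy × A × Δh = 0.083 × 9.9 × 10^5 m² × 9.95 m = 8.176 × 10^5 m³
ΔV = 8.176 × 10^5 m³ = 0.8176 GL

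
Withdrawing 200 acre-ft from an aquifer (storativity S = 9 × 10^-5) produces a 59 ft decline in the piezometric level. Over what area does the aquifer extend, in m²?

Δh = 59 ft = 17.98 m
ΔV = 200 acre-ft = 2.467 × 10^5 m³
A = ΔV / (S × Δh) = 2.467 × 10^5 / (9 × 10^-5 × 17.98) = 1.524 × 10^8 m²

A ≈ 1.52 × 10^8 m²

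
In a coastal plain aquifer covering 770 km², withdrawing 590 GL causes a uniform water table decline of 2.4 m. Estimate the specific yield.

A = 770 km² = 7.7 × 10^8 m²
ΔV = 590 GL = 5.9 × 10^8 m³
Sy = ΔV / (A × Δh) = 5.9 × 10^8 m³ / (7.7 × 10^8 m² × 2.4 m) = 0.3193

Sy ≈ 0.32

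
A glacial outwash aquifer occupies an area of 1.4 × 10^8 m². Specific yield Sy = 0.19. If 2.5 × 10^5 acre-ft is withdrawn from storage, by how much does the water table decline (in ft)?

Δh ≈ 38 ft

ΔV = 2.5 × 10^5 acre-ft = 3.084 × 10^8 m³
Δh = ΔV / (Sy × A) = 3.084 × 10^8 m³ / (0.19 × 1.4 × 10^8 m²) = 11.59 m
Δh = 11.59 m = 38.03 ft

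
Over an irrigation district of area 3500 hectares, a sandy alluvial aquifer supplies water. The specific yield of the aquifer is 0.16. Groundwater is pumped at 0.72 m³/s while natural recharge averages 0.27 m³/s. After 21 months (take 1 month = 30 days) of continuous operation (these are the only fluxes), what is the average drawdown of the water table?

A = 3500 hectares = 3.5 × 10^7 m²
Net abstraction = 0.72 − 0.27 = 0.45 m³/s
Q_net = 0.45 m³/s = 38880 m³/d
t = 21 months = 630 d
ΔV = Q × t = 38880 m³/d × 630 d = 2.449 × 10^7 m³
Δh = ΔV / (Sy × A) = 2.449 × 10^7 / (0.16 × 3.5 × 10^7) = 4.374 m

Δh ≈ 4.37 m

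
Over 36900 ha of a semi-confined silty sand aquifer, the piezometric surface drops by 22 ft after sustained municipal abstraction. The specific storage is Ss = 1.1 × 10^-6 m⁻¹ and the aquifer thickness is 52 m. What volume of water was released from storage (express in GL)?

S = Ss × b = 1.1 × 10^-6 m⁻¹ × 52 m = 5.72 × 10^-5
A = 36900 ha = 3.69 × 10^8 m²
Δh = 22 ft = 6.706 m
ΔV = S × A × Δh = 5.72 × 10^-5 × 3.69 × 10^8 m² × 6.706 m = 1.415 × 10^5 m³
ΔV = 1.415 × 10^5 m³ = 0.1415 GL

ΔV ≈ 0.142 GL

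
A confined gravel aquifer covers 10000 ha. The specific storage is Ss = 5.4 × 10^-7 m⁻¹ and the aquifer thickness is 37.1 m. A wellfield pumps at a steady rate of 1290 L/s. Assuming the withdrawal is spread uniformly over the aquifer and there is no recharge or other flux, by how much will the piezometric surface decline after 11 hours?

S = Ss × b = 5.4 × 10^-7 m⁻¹ × 37.1 m = 2.003 × 10^-5
A = 10000 ha = 1 × 10^8 m²
Q = 1290 L/s = 1.115 × 10^5 m³/d
t = 11 hours = 0.4583 d
ΔV = Q × t = 1.115 × 10^5 m³/d × 0.4583 d = 51080 m³
Δh = ΔV / (S × A) = 51080 / (2.003 × 10^-5 × 1 × 10^8) = 25.5 m

Δh ≈ 25.5 m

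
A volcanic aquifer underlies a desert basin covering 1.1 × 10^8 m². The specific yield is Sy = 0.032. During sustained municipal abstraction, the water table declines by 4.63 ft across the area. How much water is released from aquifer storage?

ΔV ≈ 4.97 × 10^6 m³

Δh = 4.63 ft = 1.411 m
ΔV = Sy × A × Δh = 0.032 × 1.1 × 10^8 m² × 1.411 m = 4.968 × 10^6 m³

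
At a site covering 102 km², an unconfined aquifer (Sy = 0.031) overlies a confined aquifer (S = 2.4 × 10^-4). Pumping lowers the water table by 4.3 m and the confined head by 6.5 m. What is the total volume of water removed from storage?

A = 102 km² = 1.02 × 10^8 m²
Unconfined: ΔV_u = Sy × A × Δh_u = 0.031 × 1.02 × 10^8 × 4.3 = 1.36 × 10^7 m³
Confined: ΔV_c = S × A × Δh_c = 2.4 × 10^-4 × 1.02 × 10^8 × 6.5 = 1.591 × 10^5 m³
Total ΔV = 1.36 × 10^7 + 1.591 × 10^5 = 1.376 × 10^7 m³

ΔV ≈ 1.38 × 10^7 m³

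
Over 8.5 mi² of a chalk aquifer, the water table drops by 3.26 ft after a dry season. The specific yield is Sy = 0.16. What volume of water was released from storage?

ΔV ≈ 3.5 × 10^6 m³

A = 8.5 mi² = 2.201 × 10^7 m²
Δh = 3.26 ft = 0.9936 m
ΔV = Sy × A × Δh = 0.16 × 2.201 × 10^7 m² × 0.9936 m = 3.5 × 10^6 m³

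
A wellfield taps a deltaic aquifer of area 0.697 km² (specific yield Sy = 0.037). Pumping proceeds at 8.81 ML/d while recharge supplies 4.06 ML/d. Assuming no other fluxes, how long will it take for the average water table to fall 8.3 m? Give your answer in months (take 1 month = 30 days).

t ≈ 1.5 months

A = 0.697 km² = 6.97 × 10^5 m²
ΔV = Sy × A × Δh = 0.037 × 6.97 × 10^5 × 8.3 = 2.14 × 10^5 m³
Net withdrawal = 8.81 − 4.06 = 4.75 ML/d = 4750 m³/d
t = ΔV / Q = 2.14 × 10^5 m³ / 4750 m³/d = 45.06 d
t = 45.06 d ≈ 1.502 months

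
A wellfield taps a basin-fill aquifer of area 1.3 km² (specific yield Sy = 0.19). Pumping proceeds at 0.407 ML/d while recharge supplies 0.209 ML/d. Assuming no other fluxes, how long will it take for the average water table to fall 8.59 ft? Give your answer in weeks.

t ≈ 467 weeks

A = 1.3 km² = 1.3 × 10^6 m²
Δh = 8.59 ft = 2.618 m
ΔV = Sy × A × Δh = 0.19 × 1.3 × 10^6 × 2.618 = 6.467 × 10^5 m³
Net withdrawal = 0.407 − 0.209 = 0.198 ML/d = 198 m³/d
t = ΔV / Q = 6.467 × 10^5 m³ / 198 m³/d = 3266 d
t = 3266 d ≈ 466.6 weeks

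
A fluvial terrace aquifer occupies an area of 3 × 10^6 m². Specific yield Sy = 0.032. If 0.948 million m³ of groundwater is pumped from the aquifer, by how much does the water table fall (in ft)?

Δh ≈ 32.4 ft

ΔV = 0.948 million m³ = 9.48 × 10^5 m³
Δh = ΔV / (Sy × A) = 9.48 × 10^5 m³ / (0.032 × 3 × 10^6 m²) = 9.875 m
Δh = 9.875 m = 32.4 ft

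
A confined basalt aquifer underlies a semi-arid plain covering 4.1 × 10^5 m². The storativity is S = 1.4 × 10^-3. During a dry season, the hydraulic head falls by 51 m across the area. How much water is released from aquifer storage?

ΔV ≈ 29300 m³

ΔV = S × A × Δh = 0.0014 × 4.1 × 10^5 m² × 51 m = 29270 m³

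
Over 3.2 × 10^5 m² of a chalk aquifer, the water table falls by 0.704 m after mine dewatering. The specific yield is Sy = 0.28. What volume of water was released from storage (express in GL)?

ΔV ≈ 0.0631 GL

ΔV = Sy × A × Δh = 0.28 × 3.2 × 10^5 m² × 0.704 m = 63080 m³
ΔV = 63080 m³ = 0.06308 GL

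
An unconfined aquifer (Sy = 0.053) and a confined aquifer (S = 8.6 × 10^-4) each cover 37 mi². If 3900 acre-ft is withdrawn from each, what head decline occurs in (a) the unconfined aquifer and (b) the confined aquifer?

Δh_u ≈ 0.947 m; Δh_c ≈ 58.4 m

A = 37 mi² = 9.583 × 10^7 m²
ΔV = 3900 acre-ft = 4.811 × 10^6 m³
Unconfined: Δh_u = ΔV/(Sy·A) = 4.811 × 10^6/(0.053 × 9.583 × 10^7) = 0.9472 m
Confined: Δh_c = ΔV/(S·A) = 4.811 × 10^6/(8.6 × 10^-4 × 9.583 × 10^7) = 58.37 m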